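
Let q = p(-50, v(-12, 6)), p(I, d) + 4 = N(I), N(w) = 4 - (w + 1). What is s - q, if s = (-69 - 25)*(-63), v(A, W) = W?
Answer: 5873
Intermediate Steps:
N(w) = 3 - w (N(w) = 4 - (1 + w) = 4 + (-1 - w) = 3 - w)
p(I, d) = -1 - I (p(I, d) = -4 + (3 - I) = -1 - I)
q = 49 (q = -1 - 1*(-50) = -1 + 50 = 49)
s = 5922 (s = -94*(-63) = 5922)
s - q = 5922 - 1*49 = 5922 - 49 = 5873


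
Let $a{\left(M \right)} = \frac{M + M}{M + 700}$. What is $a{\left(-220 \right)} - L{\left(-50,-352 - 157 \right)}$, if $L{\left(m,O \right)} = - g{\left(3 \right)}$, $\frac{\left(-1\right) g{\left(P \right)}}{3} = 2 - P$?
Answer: $\frac{25}{12} \approx 2.0833$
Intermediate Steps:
$g{\left(P \right)} = -6 + 3 P$ ($g{\left(P \right)} = - 3 \left(2 - P\right) = -6 + 3 P$)
$a{\left(M \right)} = \frac{2 M}{700 + M}$
$L{\left(m,O \right)} = -3$ ($L{\left(m,O \right)} = - (-6 + 3 \cdot 3) = - (-6 + 9) = \left(-1\right) 3 = -3$)
$a{\left(-220 \right)} - L{\left(-50,-352 - 157 \right)} = 2 \left(-220\right) \frac{1}{700 - 220} - -3 = 2 \left(-220\right) \frac{1}{480} + 3 = - \frac{11}{12} + 3 = \frac{25}{12}$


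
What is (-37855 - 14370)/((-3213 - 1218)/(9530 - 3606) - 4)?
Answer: 309380900/28127 ≈ 10999.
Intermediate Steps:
(-37855 - 14370)/((-3213 - 1218)/(9530 - 3606) - 4) = -52225/(-4431/5924 - 4) = -52225/(-28127/5924) = -52225*(-5924/28127) = 309380900/28127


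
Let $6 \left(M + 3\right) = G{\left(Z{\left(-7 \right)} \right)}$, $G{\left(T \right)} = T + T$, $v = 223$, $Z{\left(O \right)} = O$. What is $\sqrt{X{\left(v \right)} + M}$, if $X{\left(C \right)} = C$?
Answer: $\frac{\sqrt{1959}}{3} \approx 14.754$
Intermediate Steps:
$G{\left(T \right)} = 2 T$
$M = - \frac{16}{3}$ ($M = -3 + \frac{2 \left(-7\right)}{6} = -3 + \frac{1}{6} \left(-14\right) = -3 - \frac{7}{3} = - \frac{16}{3} \approx -5.3333$)
$\sqrt{X{\left(v \right)} + M} = \sqrt{223 - \frac{16}{3}} = \sqrt{\frac{653}{3}} = \frac{\sqrt{1959}}{3}$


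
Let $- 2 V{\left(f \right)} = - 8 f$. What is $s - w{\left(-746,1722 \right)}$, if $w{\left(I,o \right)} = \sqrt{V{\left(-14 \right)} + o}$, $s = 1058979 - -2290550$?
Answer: $3349529 - 7 \sqrt{34} \approx 3.3495 \cdot 10^{6}$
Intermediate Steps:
$s = 3349529$ ($s = 1058979 + 2290550 = 3349529$)
$V{\left(f \right)} = 4 f$ ($V{\left(f \right)} = - \frac{\left(-8\right) f}{2} = 4 f$)
$w{\left(I,o \right)} = \sqrt{-56 + o}$ ($w{\left(I,o \right)} = \sqrt{4 \left(-14\right) + o} = \sqrt{-56 + o}$)
$s - w{\left(-746,1722 \right)} = 3349529 - \sqrt{-56 + 1722} = 3349529 - \sqrt{1666} = 3349529 - 7 \sqrt{34}$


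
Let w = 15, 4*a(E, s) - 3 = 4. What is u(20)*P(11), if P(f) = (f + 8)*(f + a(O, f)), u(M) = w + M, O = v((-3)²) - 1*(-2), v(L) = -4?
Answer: 33915/4 ≈ 8478.8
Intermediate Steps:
O = -2 (O = -4 - 1*(-2) = -4 + 2 = -2)
a(E, s) = 7/4 (a(E, s) = ¾ + (¼)*4 = ¾ + 1 = 7/4)
u(M) = 15 + M
P(f) = (8 + f)*(7/4 + f) (P(f) = (f + 8)*(f + 7/4) = (8 + f)*(7/4 + f))
u(20)*P(11) = (15 + 20)*(14 + 11² + (39/4)*11) = 35*(14 + 121 + 429/4) = 35*(969/4) = 33915/4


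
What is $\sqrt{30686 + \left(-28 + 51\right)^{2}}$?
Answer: $\sqrt{31215} \approx 176.68$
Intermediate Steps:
$\sqrt{30686 + \left(-28 + 51\right)^{2}} = \sqrt{30686 + 23^{2}} = \sqrt{30686 + 529} = \sqrt{31215}$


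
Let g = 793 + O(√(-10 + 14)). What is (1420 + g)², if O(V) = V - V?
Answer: 4897369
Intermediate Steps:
O(V) = 0
g = 793 (g = 793 + 0 = 793)
(1420 + g)² = (1420 + 793)² = 2213² = 4897369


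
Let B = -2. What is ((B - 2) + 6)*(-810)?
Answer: -1620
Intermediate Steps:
((B - 2) + 6)*(-810) = ((-2 - 2) + 6)*(-810) = (-4 + 6)*(-810) = 2*(-810) = -1620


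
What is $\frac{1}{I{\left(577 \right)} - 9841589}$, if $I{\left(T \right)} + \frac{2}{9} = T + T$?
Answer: $- \frac{9}{88563917} \approx -1.0162 \cdot 10^{-7}$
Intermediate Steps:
$I{\left(T \right)} = - \frac{2}{9} + 2 T$ ($I{\left(T \right)} = - \frac{2}{9} + \left(T + T\right) = - \frac{2}{9} + 2 T$)
$\frac{1}{I{\left(577 \right)} - 9841589} = \frac{1}{\left(- \frac{2}{9} + 2 \cdot 577\right) - 9841589} = \frac{1}{\left(- \frac{2}{9} + 1154\right) - 9841589} = \frac{1}{\frac{10384}{9} - 9841589} = \frac{1}{- \frac{88563917}{9}} = - \frac{9}{88563917}$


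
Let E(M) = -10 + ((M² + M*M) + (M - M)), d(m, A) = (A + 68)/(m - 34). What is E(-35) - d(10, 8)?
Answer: 14659/6 ≈ 2443.2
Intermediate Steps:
d(m, A) = (68 + A)/(-34 + m)
E(M) = -10 + 2*M² (E(M) = -10 + ((M² + M²) + 0) = -10 + (2*M² + 0) = -10 + 2*M²)
E(-35) - d(10, 8) = (-10 + 2*(-35)²) - (68 + 8)/(-34 + 10) = (-10 + 2*1225) - 76/(-24) = (-10 + 2450) - (-1)*76/24 = 2440 - 1*(-19/6) = 2440 + 19/6 = 14659/6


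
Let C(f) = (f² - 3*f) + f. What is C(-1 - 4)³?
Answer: 42875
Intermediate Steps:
C(f) = f² - 2*f
C(-1 - 4)³ = ((-1 - 4)*(-2 + (-1 - 4)))³ = (-5*(-2 - 5))³ = (-5*(-7))³ = 35³ = 42875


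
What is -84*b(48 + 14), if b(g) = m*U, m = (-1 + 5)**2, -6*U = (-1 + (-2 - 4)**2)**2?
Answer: 274400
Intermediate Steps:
U = -1225/6 (U = -(-1 + (-2 - 4)**2)**2/6 = -(-1 + (-6)**2)**2/6 = -(-1 + 36)**2/6 = -1/6*35**2 = -1/6*1225 = -1225/6 ≈ -204.17)
m = 16 (m = 4**2 = 16)
b(g) = -9800/3 (b(g) = 16*(-1225/6) = -9800/3)
-84*b(48 + 14) = -84*(-9800/3) = 274400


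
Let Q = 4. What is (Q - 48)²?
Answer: 1936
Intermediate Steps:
(Q - 48)² = (4 - 48)² = (-44)² = 1936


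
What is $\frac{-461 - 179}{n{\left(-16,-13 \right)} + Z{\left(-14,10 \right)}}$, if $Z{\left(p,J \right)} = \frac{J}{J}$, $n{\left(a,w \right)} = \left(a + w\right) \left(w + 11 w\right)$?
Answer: $- \frac{128}{905} \approx -0.14144$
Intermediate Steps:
$n{\left(a,w \right)} = 12 w \left(a + w\right)$ ($n{\left(a,w \right)} = \left(a + w\right) 12 w = 12 w \left(a + w\right)$)
$Z{\left(p,J \right)} = 1$
$\frac{-461 - 179}{n{\left(-16,-13 \right)} + Z{\left(-14,10 \right)}} = \frac{-461 - 179}{12 \left(-13\right) \left(-16 - 13\right) + 1} = - \frac{640}{12 \left(-13\right) \left(-29\right) + 1} = - \frac{640}{4524 + 1} = - \frac{640}{4525} = \left(-640\right) \frac{1}{4525} = - \frac{128}{905}$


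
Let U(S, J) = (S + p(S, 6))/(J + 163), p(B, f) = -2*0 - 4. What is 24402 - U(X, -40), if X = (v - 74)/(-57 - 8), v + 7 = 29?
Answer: 15007246/615 ≈ 24402.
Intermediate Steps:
v = 22 (v = -7 + 29 = 22)
X = 4/5 (X = (22 - 74)/(-57 - 8) = -52/(-65) = -52*(-1/65) = 4/5 ≈ 0.80000)
p(B, f) = -4 (p(B, f) = 0 - 4 = -4)
U(S, J) = (-4 + S)/(163 + J) (U(S, J) = (S - 4)/(J + 163) = (-4 + S)/(163 + J))
24402 - U(X, -40) = 24402 - (-4 + 4/5)/(163 - 40) = 24402 - (-16)/(123*5) = 24402 - 1*(-16/615) = 24402 + 16/615 = 15007246/615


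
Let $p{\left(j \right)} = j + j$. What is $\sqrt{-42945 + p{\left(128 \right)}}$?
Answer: $i \sqrt{42689} \approx 206.61 i$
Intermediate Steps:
$p{\left(j \right)} = 2 j$
$\sqrt{-42945 + p{\left(128 \right)}} = \sqrt{-42945 + 2 \cdot 128} = \sqrt{-42945 + 256} = \sqrt{-42689} = i \sqrt{42689}$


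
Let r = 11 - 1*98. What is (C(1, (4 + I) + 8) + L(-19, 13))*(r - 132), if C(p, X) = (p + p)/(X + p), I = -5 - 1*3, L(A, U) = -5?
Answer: 5037/5 ≈ 1007.4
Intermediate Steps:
I = -8 (I = -5 - 3 = -8)
r = -87 (r = 11 - 98 = -87)
C(p, X) = 2*p/(X + p) (C(p, X) = (2*p)/(X + p) = 2*p/(X + p))
(C(1, (4 + I) + 8) + L(-19, 13))*(r - 132) = (2*1/(((4 - 8) + 8) + 1) - 5)*(-87 - 132) = (2*1/((-4 + 8) + 1) - 5)*(-219) = (2*1/(4 + 1) - 5)*(-219) = (2*1/5 - 5)*(-219) = (2*1*(⅕) - 5)*(-219) = (⅖ - 5)*(-219) = -23/5*(-219) = 5037/5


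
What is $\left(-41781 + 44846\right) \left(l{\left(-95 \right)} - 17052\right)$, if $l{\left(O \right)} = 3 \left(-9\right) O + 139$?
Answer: $-43976620$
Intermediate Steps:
$l{\left(O \right)} = 139 - 27 O$ ($l{\left(O \right)} = - 27 O + 139 = 139 - 27 O$)
$\left(-41781 + 44846\right) \left(l{\left(-95 \right)} - 17052\right) = \left(-41781 + 44846\right) \left(\left(139 - -2565\right) - 17052\right) = 3065 \left(\left(139 + 2565\right) - 17052\right) = 3065 \left(2704 - 17052\right) = 3065 \left(-14348\right) = -43976620$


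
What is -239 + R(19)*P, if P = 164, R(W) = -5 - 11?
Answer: -2863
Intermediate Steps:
R(W) = -16
-239 + R(19)*P = -239 - 16*164 = -239 - 2624 = -2863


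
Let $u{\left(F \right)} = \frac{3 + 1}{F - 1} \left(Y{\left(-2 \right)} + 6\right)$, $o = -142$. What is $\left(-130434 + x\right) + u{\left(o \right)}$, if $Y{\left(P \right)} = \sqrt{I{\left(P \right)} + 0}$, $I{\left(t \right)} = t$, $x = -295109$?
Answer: $- \frac{60852673}{143} - \frac{4 i \sqrt{2}}{143} \approx -4.2554 \cdot 10^{5} - 0.039558 i$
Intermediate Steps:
$Y{\left(P \right)} = \sqrt{P}$ ($Y{\left(P \right)} = \sqrt{P + 0} = \sqrt{P}$)
$u{\left(F \right)} = \frac{4 \left(6 + i \sqrt{2}\right)}{-1 + F}$ ($u{\left(F \right)} = \frac{3 + 1}{F - 1} \left(\sqrt{-2} + 6\right) = \frac{4}{-1 + F} \left(i \sqrt{2} + 6\right) = \frac{4}{-1 + F} \left(6 + i \sqrt{2}\right) = \frac{4 \left(6 + i \sqrt{2}\right)}{-1 + F}$)
$\left(-130434 + x\right) + u{\left(o \right)} = \left(-130434 - 295109\right) + \frac{4 \left(6 + i \sqrt{2}\right)}{-1 - 142} = -425543 + \frac{4 \left(6 + i \sqrt{2}\right)}{-143} = -425543 + 4 \left(- \frac{1}{143}\right) \left(6 + i \sqrt{2}\right) = -425543 - \left(\frac{24}{143} + \frac{4 i \sqrt{2}}{143}\right) = - \frac{60852673}{143} - \frac{4 i \sqrt{2}}{143}$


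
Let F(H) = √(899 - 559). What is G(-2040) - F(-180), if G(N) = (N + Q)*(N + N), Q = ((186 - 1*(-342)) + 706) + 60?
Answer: 3043680 - 2*√85 ≈ 3.0437e+6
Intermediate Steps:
Q = 1294 (Q = ((186 + 342) + 706) + 60 = (528 + 706) + 60 = 1234 + 60 = 1294)
F(H) = 2*√85 (F(H) = √340 = 2*√85)
G(N) = 2*N*(1294 + N) (G(N) = (N + 1294)*(N + N) = (1294 + N)*(2*N) = 2*N*(1294 + N))
G(-2040) - F(-180) = 2*(-2040)*(1294 - 2040) - 2*√85 = 2*(-2040)*(-746) - 2*√85 = 3043680 - 2*√85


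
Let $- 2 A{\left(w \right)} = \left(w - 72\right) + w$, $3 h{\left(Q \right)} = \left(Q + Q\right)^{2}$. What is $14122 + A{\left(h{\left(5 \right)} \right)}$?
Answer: $\frac{42374}{3} \approx 14125.0$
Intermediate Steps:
$h{\left(Q \right)} = \frac{4 Q^{2}}{3}$ ($h{\left(Q \right)} = \frac{\left(Q + Q\right)^{2}}{3} = \frac{\left(2 Q\right)^{2}}{3} = \frac{4 Q^{2}}{3}$)
$A{\left(w \right)} = 36 - w$ ($A{\left(w \right)} = - \frac{\left(w - 72\right) + w}{2} = - \frac{\left(-72 + w\right) + w}{2} = - \frac{-72 + 2 w}{2} = 36 - w$)
$14122 + A{\left(h{\left(5 \right)} \right)} = 14122 + \left(36 - \frac{4 \cdot 5^{2}}{3}\right) = 14122 + \left(36 - \frac{4}{3} \cdot 25\right) = 14122 + \left(36 - \frac{100}{3}\right) = 14122 + \frac{8}{3} = \frac{42374}{3}$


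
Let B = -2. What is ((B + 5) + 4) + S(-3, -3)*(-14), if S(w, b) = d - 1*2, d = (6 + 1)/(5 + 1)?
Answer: 56/3 ≈ 18.667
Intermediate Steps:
d = 7/6 ≈ 1.1667
S(w, b) = -⅚ (S(w, b) = 7/6 - 1*2 = 7/6 - 2 = -⅚)
((B + 5) + 4) + S(-3, -3)*(-14) = ((-2 + 5) + 4) - ⅚*(-14) = (3 + 4) + 35/3 = 7 + 35/3 = 56/3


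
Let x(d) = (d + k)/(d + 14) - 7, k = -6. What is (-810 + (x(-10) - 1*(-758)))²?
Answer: 3969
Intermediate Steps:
x(d) = -7 + (-6 + d)/(14 + d) (x(d) = (d - 6)/(d + 14) - 7 = (-6 + d)/(14 + d) - 7 = -7 + (-6 + d)/(14 + d))
(-810 + (x(-10) - 1*(-758)))² = (-810 + (2*(-52 - 3*(-10))/(14 - 10) - 1*(-758)))² = (-810 + (2*(-52 + 30)/4 + 758))² = (-810 + (2*(¼)*(-22) + 758))² = (-810 + (-11 + 758))² = (-810 + 747)² = (-63)² = 3969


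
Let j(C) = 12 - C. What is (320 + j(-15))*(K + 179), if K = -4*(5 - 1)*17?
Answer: -32271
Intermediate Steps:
K = -272 (K = -4*4*17 = -16*17 = -272)
(320 + j(-15))*(K + 179) = (320 + (12 - 1*(-15)))*(-272 + 179) = (320 + (12 + 15))*(-93) = (320 + 27)*(-93) = 347*(-93) = -32271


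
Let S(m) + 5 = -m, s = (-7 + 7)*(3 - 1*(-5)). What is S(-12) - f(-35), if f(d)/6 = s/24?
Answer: 7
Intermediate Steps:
s = 0 (s = 0*(3 + 5) = 0*8 = 0)
f(d) = 0 (f(d) = 6*(0/24) = 6*(0*(1/24)) = 6*0 = 0)
S(m) = -5 - m
S(-12) - f(-35) = (-5 - 1*(-12)) - 1*0 = (-5 + 12) + 0 = 7 + 0 = 7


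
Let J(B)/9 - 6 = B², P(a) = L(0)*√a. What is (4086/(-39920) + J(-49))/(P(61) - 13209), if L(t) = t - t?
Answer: -144130479/87883880 ≈ -1.6400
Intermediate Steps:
L(t) = 0
P(a) = 0 (P(a) = 0*√a = 0)
J(B) = 54 + 9*B²
(4086/(-39920) + J(-49))/(P(61) - 13209) = (4086/(-39920) + (54 + 9*(-49)²))/(0 - 13209) = (4086*(-1/39920) + (54 + 9*2401))/(-13209) = (-2043/19960 + (54 + 21609))*(-1/13209) = (-2043/19960 + 21663)*(-1/13209) = (432391437/19960)*(-1/13209) = -144130479/87883880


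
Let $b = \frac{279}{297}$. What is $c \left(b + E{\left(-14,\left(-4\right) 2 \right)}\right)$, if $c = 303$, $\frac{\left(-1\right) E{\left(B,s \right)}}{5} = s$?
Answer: $\frac{136451}{11} \approx 12405.0$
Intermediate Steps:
$E{\left(B,s \right)} = - 5 s$
$b = \frac{31}{33}$ ($b = 279 \cdot \frac{1}{297} = \frac{31}{33} \approx 0.93939$)
$c \left(b + E{\left(-14,\left(-4\right) 2 \right)}\right) = 303 \left(\frac{31}{33} - 5 \left(\left(-4\right) 2\right)\right) = 303 \left(\frac{31}{33} - -40\right) = 303 \left(\frac{31}{33} + 40\right) = 303 \cdot \frac{1351}{33} = \frac{136451}{11}$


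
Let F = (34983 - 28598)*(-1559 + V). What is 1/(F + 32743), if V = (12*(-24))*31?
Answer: -1/66926752 ≈ -1.4942e-8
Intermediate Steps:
V = -8928 (V = -288*31 = -8928)
F = -66959495 (F = (34983 - 28598)*(-1559 - 8928) = 6385*(-10487) = -66959495)
1/(F + 32743) = 1/(-66959495 + 32743) = 1/(-66926752) = -1/66926752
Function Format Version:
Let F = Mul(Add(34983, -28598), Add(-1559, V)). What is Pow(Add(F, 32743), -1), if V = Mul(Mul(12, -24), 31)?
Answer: Rational(-1, 66926752) ≈ -1.4942e-8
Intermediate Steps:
V = -8928 (V = Mul(-288, 31) = -8928)
F = -66959495 (F = Mul(Add(34983, -28598), Add(-1559, -8928)) = Mul(6385, -10487) = -66959495)
Pow(Add(F, 32743), -1) = Pow(Add(-66959495, 32743), -1) = Pow(-66926752, -1) = Rational(-1, 66926752)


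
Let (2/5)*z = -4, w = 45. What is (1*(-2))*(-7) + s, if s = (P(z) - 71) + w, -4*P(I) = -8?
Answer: -10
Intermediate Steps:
z = -10 (z = (5/2)*(-4) = -10)
P(I) = 2 (P(I) = -¼*(-8) = 2)
s = -24 (s = (2 - 71) + 45 = -69 + 45 = -24)
(1*(-2))*(-7) + s = (1*(-2))*(-7) - 24 = -2*(-7) - 24 = 14 - 24 = -10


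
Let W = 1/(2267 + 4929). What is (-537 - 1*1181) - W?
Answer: -12362729/7196 ≈ -1718.0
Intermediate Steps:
W = 1/7196 ≈ 0.00013897
(-537 - 1*1181) - W = (-537 - 1*1181) - 1*1/7196 = (-537 - 1181) - 1/7196 = -1718 - 1/7196 = -12362729/7196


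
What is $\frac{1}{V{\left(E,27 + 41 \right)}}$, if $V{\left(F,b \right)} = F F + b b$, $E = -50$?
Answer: $\frac{1}{7124} \approx 0.00014037$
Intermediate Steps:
$V{\left(F,b \right)} = F^{2} + b^{2}$
$\frac{1}{V{\left(E,27 + 41 \right)}} = \frac{1}{\left(-50\right)^{2} + \left(27 + 41\right)^{2}} = \frac{1}{2500 + 68^{2}} = \frac{1}{2500 + 4624} = \frac{1}{7124}$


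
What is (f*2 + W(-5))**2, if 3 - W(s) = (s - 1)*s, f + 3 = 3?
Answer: 729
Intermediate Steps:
f = 0 (f = -3 + 3 = 0)
W(s) = 3 - s*(-1 + s) (W(s) = 3 - (s - 1)*s = 3 - (-1 + s)*s = 3 - s*(-1 + s))
(f*2 + W(-5))**2 = (0*2 + (3 - 5 - 1*(-5)**2))**2 = (0 + (3 - 5 - 1*25))**2 = (0 + (3 - 5 - 25))**2 = (0 - 27)**2 = (-27)**2 = 729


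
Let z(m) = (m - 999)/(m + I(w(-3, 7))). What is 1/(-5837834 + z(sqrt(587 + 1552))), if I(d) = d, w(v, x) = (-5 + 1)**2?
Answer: -1570374757/9167572034861846 + 145*sqrt(2139)/9167572034861846 ≈ -1.7130e-7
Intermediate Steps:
w(v, x) = 16 (w(v, x) = (-4)**2 = 16)
z(m) = (-999 + m)/(16 + m) (z(m) = (m - 999)/(m + 16) = (-999 + m)/(16 + m))
1/(-5837834 + z(sqrt(587 + 1552))) = 1/(-5837834 + (-999 + sqrt(587 + 1552))/(16 + sqrt(587 + 1552))) = 1/(-5837834 + (-999 + sqrt(2139))/(16 + sqrt(2139)))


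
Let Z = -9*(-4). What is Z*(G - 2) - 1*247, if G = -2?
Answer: -391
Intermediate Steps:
Z = 36
Z*(G - 2) - 1*247 = 36*(-2 - 2) - 1*247 = 36*(-4) - 247 = -144 - 247 = -391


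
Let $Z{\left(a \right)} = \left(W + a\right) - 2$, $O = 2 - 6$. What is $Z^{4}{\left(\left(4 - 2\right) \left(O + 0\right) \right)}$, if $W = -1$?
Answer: $14641$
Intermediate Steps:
$O = -4$ ($O = 2 - 6 = -4$)
$Z{\left(a \right)} = -3 + a$ ($Z{\left(a \right)} = \left(-1 + a\right) - 2 = -3 + a$)
$Z^{4}{\left(\left(4 - 2\right) \left(O + 0\right) \right)} = \left(-3 + \left(4 - 2\right) \left(-4 + 0\right)\right)^{4} = \left(-3 + 2 \left(-4\right)\right)^{4} = \left(-3 - 8\right)^{4} = \left(-11\right)^{4} = 14641$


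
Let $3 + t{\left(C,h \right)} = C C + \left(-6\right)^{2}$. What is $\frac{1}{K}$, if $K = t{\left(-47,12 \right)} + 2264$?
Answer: $\frac{1}{4506} \approx 0.00022193$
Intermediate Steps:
$t{\left(C,h \right)} = 33 + C^{2}$ ($t{\left(C,h \right)} = -3 + \left(C C + \left(-6\right)^{2}\right) = -3 + \left(C^{2} + 36\right) = -3 + \left(36 + C^{2}\right) = 33 + C^{2}$)
$K = 4506$ ($K = \left(33 + \left(-47\right)^{2}\right) + 2264 = \left(33 + 2209\right) + 2264 = 2242 + 2264 = 4506$)
$\frac{1}{K} = \frac{1}{4506}$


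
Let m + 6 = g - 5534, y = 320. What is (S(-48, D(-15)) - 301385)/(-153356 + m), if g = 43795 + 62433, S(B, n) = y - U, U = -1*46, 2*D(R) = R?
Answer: 301019/52668 ≈ 5.7154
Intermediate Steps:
D(R) = R/2
U = -46
S(B, n) = 366 (S(B, n) = 320 - 1*(-46) = 320 + 46 = 366)
g = 106228
m = 100688 (m = -6 + (106228 - 5534) = -6 + 100694 = 100688)
(S(-48, D(-15)) - 301385)/(-153356 + m) = (366 - 301385)/(-153356 + 100688) = -301019/(-52668) = -301019*(-1/52668) = 301019/52668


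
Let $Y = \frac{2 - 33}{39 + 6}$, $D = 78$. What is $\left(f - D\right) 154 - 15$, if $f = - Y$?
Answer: $- \frac{536441}{45} \approx -11921.0$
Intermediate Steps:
$Y = - \frac{31}{45} \approx -0.68889$
$f = \frac{31}{45}$ ($f = \left(-1\right) \left(- \frac{31}{45}\right) = \frac{31}{45} \approx 0.68889$)
$\left(f - D\right) 154 - 15 = \left(\frac{31}{45} - 78\right) 154 - 15 = \left(- \frac{3479}{45}\right) 154 - 15 = - \frac{535766}{45} - 15 = - \frac{536441}{45}$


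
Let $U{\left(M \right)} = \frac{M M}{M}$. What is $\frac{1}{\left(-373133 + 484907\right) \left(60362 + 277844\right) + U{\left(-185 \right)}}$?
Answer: $\frac{1}{37802637259} \approx 2.6453 \cdot 10^{-11}$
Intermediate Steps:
$U{\left(M \right)} = M$ ($U{\left(M \right)} = \frac{M^{2}}{M} = M$)
$\frac{1}{\left(-373133 + 484907\right) \left(60362 + 277844\right) + U{\left(-185 \right)}} = \frac{1}{\left(-373133 + 484907\right) \left(60362 + 277844\right) - 185} = \frac{1}{111774 \cdot 338206 - 185} = \frac{1}{37802637444 - 185} = \frac{1}{37802637259}$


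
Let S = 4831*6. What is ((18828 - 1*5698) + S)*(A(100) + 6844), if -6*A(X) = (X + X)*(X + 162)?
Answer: -238713488/3 ≈ -7.9571e+7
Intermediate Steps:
S = 28986
A(X) = -X*(162 + X)/3 (A(X) = -(X + X)*(X + 162)/6 = -2*X*(162 + X)/6 = -X*(162 + X)/3)
((18828 - 1*5698) + S)*(A(100) + 6844) = ((18828 - 1*5698) + 28986)*(-⅓*100*(162 + 100) + 6844) = ((18828 - 5698) + 28986)*(-⅓*100*262 + 6844) = (13130 + 28986)*(-26200/3 + 6844) = 42116*(-5668/3) = -238713488/3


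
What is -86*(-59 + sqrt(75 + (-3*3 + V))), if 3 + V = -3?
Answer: 5074 - 172*sqrt(15) ≈ 4407.8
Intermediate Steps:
V = -6 (V = -3 - 3 = -6)
-86*(-59 + sqrt(75 + (-3*3 + V))) = -86*(-59 + sqrt(75 + (-3*3 - 6))) = -86*(-59 + sqrt(75 + (-9 - 6))) = -86*(-59 + sqrt(75 - 15)) = -86*(-59 + sqrt(60)) = -86*(-59 + 2*sqrt(15)) = 5074 - 172*sqrt(15)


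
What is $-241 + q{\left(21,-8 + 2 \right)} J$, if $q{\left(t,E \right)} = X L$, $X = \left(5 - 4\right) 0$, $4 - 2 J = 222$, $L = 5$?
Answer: $-241$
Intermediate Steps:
$J = -109$ ($J = 2 - 111 = -109$)
$X = 0$ ($X = 1 \cdot 0 = 0$)
$q{\left(t,E \right)} = 0$ ($q{\left(t,E \right)} = 0 \cdot 5 = 0$)
$-241 + q{\left(21,-8 + 2 \right)} J = -241 + 0 \left(-109\right) = -241 + 0 = -241$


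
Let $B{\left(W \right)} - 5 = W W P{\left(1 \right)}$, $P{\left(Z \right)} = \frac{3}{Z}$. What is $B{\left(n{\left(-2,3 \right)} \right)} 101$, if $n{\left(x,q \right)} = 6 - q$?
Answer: $3232$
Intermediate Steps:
$B{\left(W \right)} = 5 + 3 W^{2}$ ($B{\left(W \right)} = 5 + W W \frac{3}{1} = 5 + W^{2} \cdot 3 \cdot 1 = 5 + W^{2} \cdot 3 = 5 + 3 W^{2}$)
$B{\left(n{\left(-2,3 \right)} \right)} 101 = \left(5 + 3 \left(6 - 3\right)^{2}\right) 101 = \left(5 + 3 \cdot 3^{2}\right) 101 = \left(5 + 3 \cdot 9\right) 101 = \left(5 + 27\right) 101 = 32 \cdot 101 = 3232$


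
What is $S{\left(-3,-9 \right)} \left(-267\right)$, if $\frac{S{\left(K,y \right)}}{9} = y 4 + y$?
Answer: $108135$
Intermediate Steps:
$S{\left(K,y \right)} = 45 y$ ($S{\left(K,y \right)} = 9 \left(y 4 + y\right) = 9 \left(4 y + y\right) = 9 \cdot 5 y = 45 y$)
$S{\left(-3,-9 \right)} \left(-267\right) = 45 \left(-9\right) \left(-267\right) = \left(-405\right) \left(-267\right) = 108135$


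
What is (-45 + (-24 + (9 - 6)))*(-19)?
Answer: 1254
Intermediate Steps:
(-45 + (-24 + (9 - 6)))*(-19) = (-45 + (-24 + 3))*(-19) = (-45 - 21)*(-19) = -66*(-19) = 1254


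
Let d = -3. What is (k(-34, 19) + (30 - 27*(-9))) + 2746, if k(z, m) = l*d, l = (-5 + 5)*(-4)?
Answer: 3019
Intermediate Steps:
l = 0 (l = 0*(-4) = 0)
k(z, m) = 0 (k(z, m) = 0*(-3) = 0)
(k(-34, 19) + (30 - 27*(-9))) + 2746 = (0 + (30 - 27*(-9))) + 2746 = (0 + (30 + 243)) + 2746 = (0 + 273) + 2746 = 273 + 2746 = 3019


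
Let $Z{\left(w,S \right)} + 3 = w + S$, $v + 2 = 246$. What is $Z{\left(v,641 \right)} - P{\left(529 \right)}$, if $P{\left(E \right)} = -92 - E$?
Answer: $1503$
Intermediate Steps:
$v = 244$ ($v = -2 + 246 = 244$)
$Z{\left(w,S \right)} = -3 + S + w$ ($Z{\left(w,S \right)} = -3 + \left(w + S\right) = -3 + \left(S + w\right) = -3 + S + w$)
$Z{\left(v,641 \right)} - P{\left(529 \right)} = \left(-3 + 641 + 244\right) - \left(-92 - 529\right) = 882 - \left(-92 - 529\right) = 882 - -621 = 882 + 621 = 1503$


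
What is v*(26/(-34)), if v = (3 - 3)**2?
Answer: 0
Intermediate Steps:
v = 0 (v = 0**2 = 0)
v*(26/(-34)) = 0*(26/(-34)) = 0*(26*(-1/34)) = 0*(-13/17) = 0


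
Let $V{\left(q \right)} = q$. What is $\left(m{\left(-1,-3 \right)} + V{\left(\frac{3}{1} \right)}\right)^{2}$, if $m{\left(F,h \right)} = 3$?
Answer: $36$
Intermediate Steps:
$\left(m{\left(-1,-3 \right)} + V{\left(\frac{3}{1} \right)}\right)^{2} = \left(3 + \frac{3}{1}\right)^{2} = \left(3 + 3 \cdot 1\right)^{2} = \left(3 + 3\right)^{2} = 6^{2} = 36$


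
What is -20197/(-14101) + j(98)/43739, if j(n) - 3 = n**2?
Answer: 1018864890/616763639 ≈ 1.6520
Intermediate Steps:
j(n) = 3 + n**2
-20197/(-14101) + j(98)/43739 = -20197/(-14101) + (3 + 98**2)/43739 = -20197*(-1/14101) + (3 + 9604)*(1/43739) = 20197/14101 + 9607*(1/43739) = 20197/14101 + 9607/43739 = 1018864890/616763639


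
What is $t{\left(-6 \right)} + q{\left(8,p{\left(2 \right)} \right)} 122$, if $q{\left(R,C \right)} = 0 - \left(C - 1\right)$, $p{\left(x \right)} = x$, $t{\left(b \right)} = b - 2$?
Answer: $-130$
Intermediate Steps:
$t{\left(b \right)} = -2 + b$ ($t{\left(b \right)} = b - 2 = -2 + b$)
$q{\left(R,C \right)} = 1 - C$ ($q{\left(R,C \right)} = 0 - \left(-1 + C\right) = 1 - C$)
$t{\left(-6 \right)} + q{\left(8,p{\left(2 \right)} \right)} 122 = \left(-2 - 6\right) + \left(1 - 2\right) 122 = -8 + \left(1 - 2\right) 122 = -8 - 122 = -130$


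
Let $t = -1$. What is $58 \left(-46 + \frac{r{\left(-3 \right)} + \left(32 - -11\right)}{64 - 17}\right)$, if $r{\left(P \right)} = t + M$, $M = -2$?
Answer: $- \frac{123076}{47} \approx -2618.6$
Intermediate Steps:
$r{\left(P \right)} = -3$ ($r{\left(P \right)} = -1 - 2 = -3$)
$58 \left(-46 + \frac{r{\left(-3 \right)} + \left(32 - -11\right)}{64 - 17}\right) = 58 \left(-46 + \frac{-3 + \left(32 - -11\right)}{64 - 17}\right) = 58 \left(-46 + \frac{-3 + \left(32 + 11\right)}{47}\right) = 58 \left(-46 + \left(-3 + 43\right) \frac{1}{47}\right) = 58 \left(-46 + 40 \cdot \frac{1}{47}\right) = 58 \left(-46 + \frac{40}{47}\right) = 58 \left(- \frac{2122}{47}\right) = - \frac{123076}{47}$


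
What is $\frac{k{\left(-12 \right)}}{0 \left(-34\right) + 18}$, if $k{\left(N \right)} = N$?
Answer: $- \frac{2}{3} \approx -0.66667$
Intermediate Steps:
$\frac{k{\left(-12 \right)}}{0 \left(-34\right) + 18} = - \frac{12}{0 \left(-34\right) + 18} = - \frac{12}{0 + 18} = - \frac{12}{18} = \left(-12\right) \frac{1}{18} = - \frac{2}{3}$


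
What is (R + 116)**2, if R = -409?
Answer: 85849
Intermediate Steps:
(R + 116)**2 = (-409 + 116)**2 = (-293)**2 = 85849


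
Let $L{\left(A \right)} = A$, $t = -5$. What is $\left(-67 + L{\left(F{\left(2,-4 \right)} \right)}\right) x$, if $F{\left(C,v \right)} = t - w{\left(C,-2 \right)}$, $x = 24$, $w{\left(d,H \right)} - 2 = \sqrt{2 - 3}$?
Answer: $-1776 - 24 i \approx -1776.0 - 24.0 i$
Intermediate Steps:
$w{\left(d,H \right)} = 2 + i$ ($w{\left(d,H \right)} = 2 + \sqrt{2 - 3} = 2 + \sqrt{-1} = 2 + i$)
$F{\left(C,v \right)} = -7 - i$ ($F{\left(C,v \right)} = -5 - \left(2 + i\right) = -7 - i$)
$\left(-67 + L{\left(F{\left(2,-4 \right)} \right)}\right) x = \left(-67 - \left(7 + i\right)\right) 24 = \left(-74 - i\right) 24 = -1776 - 24 i$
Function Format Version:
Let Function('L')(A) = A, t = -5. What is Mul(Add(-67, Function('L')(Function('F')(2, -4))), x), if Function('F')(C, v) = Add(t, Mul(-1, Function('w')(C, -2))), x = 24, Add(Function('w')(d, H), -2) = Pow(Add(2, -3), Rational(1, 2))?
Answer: Add(-1776, Mul(-24, I)) ≈ Add(-1776.0, Mul(-24.000, I))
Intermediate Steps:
Function('w')(d, H) = Add(2, I) (Function('w')(d, H) = Add(2, Pow(Add(2, -3), Rational(1, 2))) = Add(2, Pow(-1, Rational(1, 2))) = Add(2, I))
Function('F')(C, v) = Add(-7, Mul(-1, I)) (Function('F')(C, v) = Add(-5, Mul(-1, Add(2, I))) = Add(-5, Add(-2, Mul(-1, I))) = Add(-7, Mul(-1, I)))
Mul(Add(-67, Function('L')(Function('F')(2, -4))), x) = Mul(Add(-67, Add(-7, Mul(-1, I))), 24) = Mul(Add(-74, Mul(-1, I)), 24) = Add(-1776, Mul(-24, I))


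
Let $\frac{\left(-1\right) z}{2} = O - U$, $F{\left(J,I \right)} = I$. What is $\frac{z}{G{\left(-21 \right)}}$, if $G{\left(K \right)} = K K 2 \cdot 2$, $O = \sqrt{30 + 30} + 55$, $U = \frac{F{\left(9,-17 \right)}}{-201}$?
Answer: $- \frac{5519}{88641} - \frac{\sqrt{15}}{441} \approx -0.071045$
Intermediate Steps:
$U = \frac{17}{201}$ ($U = - \frac{17}{-201} = \left(-17\right) \left(- \frac{1}{201}\right) = \frac{17}{201} \approx 0.084577$)
$O = 55 + 2 \sqrt{15}$ ($O = \sqrt{60} + 55 = 2 \sqrt{15} + 55 = 55 + 2 \sqrt{15} \approx 62.746$)
$G{\left(K \right)} = 4 K^{2}$ ($G{\left(K \right)} = K^{2} \cdot 2 \cdot 2 = 2 K^{2} \cdot 2 = 4 K^{2}$)
$z = - \frac{22076}{201} - 4 \sqrt{15}$ ($z = - 2 \left(\left(55 + 2 \sqrt{15}\right) - \frac{17}{201}\right) = - 2 \left(\frac{11038}{201} + 2 \sqrt{15}\right) = - \frac{22076}{201} - 4 \sqrt{15} \approx -125.32$)
$\frac{z}{G{\left(-21 \right)}} = \frac{- \frac{22076}{201} - 4 \sqrt{15}}{4 \left(-21\right)^{2}} = \frac{- \frac{22076}{201} - 4 \sqrt{15}}{4 \cdot 441} = \frac{- \frac{22076}{201} - 4 \sqrt{15}}{1764} = \left(- \frac{22076}{201} - 4 \sqrt{15}\right) \frac{1}{1764} = - \frac{5519}{88641} - \frac{\sqrt{15}}{441}$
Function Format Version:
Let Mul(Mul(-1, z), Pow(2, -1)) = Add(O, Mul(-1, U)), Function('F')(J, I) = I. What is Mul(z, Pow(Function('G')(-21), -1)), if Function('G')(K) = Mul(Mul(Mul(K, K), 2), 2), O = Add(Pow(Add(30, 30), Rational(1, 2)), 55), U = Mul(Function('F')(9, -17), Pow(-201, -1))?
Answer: Add(Rational(-5519, 88641), Mul(Rational(-1, 441), Pow(15, Rational(1, 2)))) ≈ -0.071045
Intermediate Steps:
U = Rational(17, 201) (U = Mul(-17, Pow(-201, -1)) = Mul(-17, Rational(-1, 201)) = Rational(17, 201) ≈ 0.084577)
O = Add(55, Mul(2, Pow(15, Rational(1, 2)))) (O = Add(Pow(60, Rational(1, 2)), 55) = Add(Mul(2, Pow(15, Rational(1, 2))), 55) = Add(55, Mul(2, Pow(15, Rational(1, 2)))) ≈ 62.746)
Function('G')(K) = Mul(4, Pow(K, 2)) (Function('G')(K) = Mul(Mul(Pow(K, 2), 2), 2) = Mul(Mul(2, Pow(K, 2)), 2) = Mul(4, Pow(K, 2)))
z = Add(Rational(-22076, 201), Mul(-4, Pow(15, Rational(1, 2)))) (z = Mul(-2, Add(Add(55, Mul(2, Pow(15, Rational(1, 2)))), Mul(-1, Rational(17, 201)))) = Mul(-2, Add(Add(55, Mul(2, Pow(15, Rational(1, 2)))), Rational(-17, 201))) = Mul(-2, Add(Rational(11038, 201), Mul(2, Pow(15, Rational(1, 2))))) = Add(Rational(-22076, 201), Mul(-4, Pow(15, Rational(1, 2)))) ≈ -125.32)
Mul(z, Pow(Function('G')(-21), -1)) = Mul(Add(Rational(-22076, 201), Mul(-4, Pow(15, Rational(1, 2)))), Pow(Mul(4, Pow(-21, 2)), -1)) = Mul(Add(Rational(-22076, 201), Mul(-4, Pow(15, Rational(1, 2)))), Pow(Mul(4, 441), -1)) = Mul(Add(Rational(-22076, 201), Mul(-4, Pow(15, Rational(1, 2)))), Pow(1764, -1)) = Mul(Add(Rational(-22076, 201), Mul(-4, Pow(15, Rational(1, 2)))), Rational(1, 1764)) = Add(Rational(-5519, 88641), Mul(Rational(-1, 441), Pow(15, Rational(1, 2))))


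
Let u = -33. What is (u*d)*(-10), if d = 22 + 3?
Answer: 8250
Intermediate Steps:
d = 25
(u*d)*(-10) = -33*25*(-10) = -825*(-10) = 8250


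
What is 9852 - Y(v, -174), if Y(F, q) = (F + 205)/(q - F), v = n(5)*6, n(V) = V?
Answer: 2010043/204 ≈ 9853.2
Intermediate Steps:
v = 30 (v = 5*6 = 30)
Y(F, q) = (205 + F)/(q - F)
9852 - Y(v, -174) = 9852 - (205 + 30)/(-174 - 1*30) = 9852 - 235/(-174 - 30) = 9852 - 235/(-204) = 9852 - (-1)*235/204 = 9852 - 1*(-235/204) = 9852 + 235/204 = 2010043/204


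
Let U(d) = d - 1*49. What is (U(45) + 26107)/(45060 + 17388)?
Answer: 8701/20816 ≈ 0.41800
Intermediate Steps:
U(d) = -49 + d (U(d) = d - 49 = -49 + d)
(U(45) + 26107)/(45060 + 17388) = ((-49 + 45) + 26107)/(45060 + 17388) = (-4 + 26107)/62448 = 26103*(1/62448) = 8701/20816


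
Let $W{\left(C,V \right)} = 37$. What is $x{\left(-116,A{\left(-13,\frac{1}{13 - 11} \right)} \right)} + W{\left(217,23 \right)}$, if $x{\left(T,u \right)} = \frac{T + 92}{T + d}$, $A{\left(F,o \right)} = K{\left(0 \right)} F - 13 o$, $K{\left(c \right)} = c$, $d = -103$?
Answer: $\frac{2709}{73} \approx 37.11$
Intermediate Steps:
$A{\left(F,o \right)} = - 13 o$ ($A{\left(F,o \right)} = 0 F - 13 o = 0 - 13 o = - 13 o$)
$x{\left(T,u \right)} = \frac{92 + T}{-103 + T}$ ($x{\left(T,u \right)} = \frac{T + 92}{T - 103} = \frac{92 + T}{-103 + T}$)
$x{\left(-116,A{\left(-13,\frac{1}{13 - 11} \right)} \right)} + W{\left(217,23 \right)} = \frac{92 - 116}{-103 - 116} + 37 = \frac{1}{-219} \left(-24\right) + 37 = \left(- \frac{1}{219}\right) \left(-24\right) + 37 = \frac{8}{73} + 37 = \frac{2709}{73}$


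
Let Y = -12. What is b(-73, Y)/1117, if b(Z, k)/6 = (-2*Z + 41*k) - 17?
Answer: -2178/1117 ≈ -1.9499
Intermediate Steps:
b(Z, k) = -102 - 12*Z + 246*k (b(Z, k) = 6*((-2*Z + 41*k) - 17) = 6*(-17 - 2*Z + 41*k) = -102 - 12*Z + 246*k)
b(-73, Y)/1117 = (-102 - 12*(-73) + 246*(-12))/1117 = (-102 + 876 - 2952)*(1/1117) = -2178*1/1117 = -2178/1117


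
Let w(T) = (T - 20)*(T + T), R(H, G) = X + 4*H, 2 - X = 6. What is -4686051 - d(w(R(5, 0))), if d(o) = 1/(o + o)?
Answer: -1199629055/256 ≈ -4.6860e+6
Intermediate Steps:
X = -4 (X = 2 - 1*6 = 2 - 6 = -4)
R(H, G) = -4 + 4*H
w(T) = 2*T*(-20 + T) (w(T) = (-20 + T)*(2*T) = 2*T*(-20 + T))
d(o) = 1/(2*o)
-4686051 - d(w(R(5, 0))) = -4686051 - 1/(2*(2*(-4 + 4*5)*(-20 + (-4 + 4*5)))) = -4686051 - 1/(2*(2*(-4 + 20)*(-20 + (-4 + 20)))) = -4686051 - 1/(2*(2*16*(-20 + 16))) = -4686051 - 1/(2*(2*16*(-4))) = -4686051 - 1/(2*(-128)) = -4686051 - (-1)/(2*128) = -4686051 - 1*(-1/256) = -4686051 + 1/256 = -1199629055/256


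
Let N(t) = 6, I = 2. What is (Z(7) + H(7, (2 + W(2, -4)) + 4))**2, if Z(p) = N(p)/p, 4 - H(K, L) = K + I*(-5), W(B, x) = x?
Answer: 3025/49 ≈ 61.735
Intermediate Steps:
H(K, L) = 14 - K (H(K, L) = 4 - (K + 2*(-5)) = 4 - (K - 10) = 4 - (-10 + K) = 4 + (10 - K) = 14 - K)
Z(p) = 6/p
(Z(7) + H(7, (2 + W(2, -4)) + 4))**2 = (6/7 + (14 - 1*7))**2 = (6*(1/7) + (14 - 7))**2 = (6/7 + 7)**2 = (55/7)**2 = 3025/49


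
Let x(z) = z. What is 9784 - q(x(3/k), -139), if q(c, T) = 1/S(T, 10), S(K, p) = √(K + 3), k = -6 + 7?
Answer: 9784 + I*√34/68 ≈ 9784.0 + 0.085749*I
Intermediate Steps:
k = 1
S(K, p) = √(3 + K)
q(c, T) = (3 + T)^(-½) (q(c, T) = 1/(√(3 + T)) = (3 + T)^(-½))
9784 - q(x(3/k), -139) = 9784 - 1/√(3 - 139) = 9784 - 1/√(-136) = 9784 - (-1)*I*√34/68 = 9784 + I*√34/68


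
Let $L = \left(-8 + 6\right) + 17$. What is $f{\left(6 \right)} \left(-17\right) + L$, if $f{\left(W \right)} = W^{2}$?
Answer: $-597$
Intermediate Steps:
$L = 15$ ($L = -2 + 17 = 15$)
$f{\left(6 \right)} \left(-17\right) + L = 6^{2} \left(-17\right) + 15 = 36 \left(-17\right) + 15 = -612 + 15 = -597$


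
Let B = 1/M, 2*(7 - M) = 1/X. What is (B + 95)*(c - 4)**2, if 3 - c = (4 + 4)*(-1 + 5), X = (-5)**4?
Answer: 906489045/8749 ≈ 1.0361e+5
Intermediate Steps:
X = 625
c = -29 (c = 3 - (4 + 4)*(-1 + 5) = 3 - 8*4 = 3 - 1*32 = 3 - 32 = -29)
M = 8749/1250 (M = 7 - 1/2/625 = 7 - 1/2*1/625 = 7 - 1/1250 = 8749/1250 ≈ 6.9992)
B = 1250/8749 (B = 1/(8749/1250) = 1250/8749 ≈ 0.14287)
(B + 95)*(c - 4)**2 = (1250/8749 + 95)*(-29 - 4)**2 = (832405/8749)*(-33)**2 = (832405/8749)*1089 = 906489045/8749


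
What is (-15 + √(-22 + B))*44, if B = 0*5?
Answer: -660 + 44*I*√22 ≈ -660.0 + 206.38*I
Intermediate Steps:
B = 0
(-15 + √(-22 + B))*44 = (-15 + √(-22 + 0))*44 = (-15 + √(-22))*44 = (-15 + I*√22)*44 = -660 + 44*I*√22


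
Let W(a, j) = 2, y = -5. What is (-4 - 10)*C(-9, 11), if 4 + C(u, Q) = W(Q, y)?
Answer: 28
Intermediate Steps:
C(u, Q) = -2 (C(u, Q) = -4 + 2 = -2)
(-4 - 10)*C(-9, 11) = (-4 - 10)*(-2) = -14*(-2) = 28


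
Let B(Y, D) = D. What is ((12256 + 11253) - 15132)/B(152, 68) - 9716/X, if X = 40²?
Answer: 796407/6800 ≈ 117.12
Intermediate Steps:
X = 1600
((12256 + 11253) - 15132)/B(152, 68) - 9716/X = ((12256 + 11253) - 15132)/68 - 9716/1600 = (23509 - 15132)*(1/68) - 9716*1/1600 = 8377*(1/68) - 2429/400 = 8377/68 - 2429/400 = 796407/6800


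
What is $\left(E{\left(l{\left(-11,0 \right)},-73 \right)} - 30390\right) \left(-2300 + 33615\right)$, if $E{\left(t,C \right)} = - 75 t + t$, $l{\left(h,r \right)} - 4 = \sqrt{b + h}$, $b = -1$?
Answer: $-960932090 - 4634620 i \sqrt{3} \approx -9.6093 \cdot 10^{8} - 8.0274 \cdot 10^{6} i$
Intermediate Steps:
$l{\left(h,r \right)} = 4 + \sqrt{-1 + h}$
$E{\left(t,C \right)} = - 74 t$
$\left(E{\left(l{\left(-11,0 \right)},-73 \right)} - 30390\right) \left(-2300 + 33615\right) = \left(- 74 \left(4 + \sqrt{-1 - 11}\right) - 30390\right) \left(-2300 + 33615\right) = \left(- 74 \left(4 + \sqrt{-12}\right) - 30390\right) 31315 = \left(- 74 \left(4 + 2 i \sqrt{3}\right) - 30390\right) 31315 = \left(\left(-296 - 148 i \sqrt{3}\right) - 30390\right) 31315 = \left(-30686 - 148 i \sqrt{3}\right) 31315 = -960932090 - 4634620 i \sqrt{3}$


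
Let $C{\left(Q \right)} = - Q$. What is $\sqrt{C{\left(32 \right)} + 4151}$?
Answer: $\sqrt{4119} \approx 64.179$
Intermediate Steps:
$\sqrt{C{\left(32 \right)} + 4151} = \sqrt{\left(-1\right) 32 + 4151} = \sqrt{-32 + 4151} = \sqrt{4119}$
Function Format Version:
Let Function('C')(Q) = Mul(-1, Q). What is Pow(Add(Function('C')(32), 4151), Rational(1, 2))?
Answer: Pow(4119, Rational(1, 2)) ≈ 64.179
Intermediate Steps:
Pow(Add(Function('C')(32), 4151), Rational(1, 2)) = Pow(Add(Mul(-1, 32), 4151), Rational(1, 2)) = Pow(Add(-32, 4151), Rational(1, 2)) = Pow(4119, Rational(1, 2))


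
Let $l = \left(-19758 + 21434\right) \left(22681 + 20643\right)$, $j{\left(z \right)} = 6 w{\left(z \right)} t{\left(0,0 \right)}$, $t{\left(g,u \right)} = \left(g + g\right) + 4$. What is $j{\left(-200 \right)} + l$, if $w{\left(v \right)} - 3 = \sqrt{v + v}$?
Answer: $72611096 + 480 i \approx 7.2611 \cdot 10^{7} + 480.0 i$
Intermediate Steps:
$w{\left(v \right)} = 3 + \sqrt{2} \sqrt{v}$ ($w{\left(v \right)} = 3 + \sqrt{v + v} = 3 + \sqrt{2 v} = 3 + \sqrt{2} \sqrt{v}$)
$t{\left(g,u \right)} = 4 + 2 g$ ($t{\left(g,u \right)} = 2 g + 4 = 4 + 2 g$)
$j{\left(z \right)} = 72 + 24 \sqrt{2} \sqrt{z}$ ($j{\left(z \right)} = 6 \left(3 + \sqrt{2} \sqrt{z}\right) \left(4 + 2 \cdot 0\right) = \left(18 + 6 \sqrt{2} \sqrt{z}\right) \left(4 + 0\right) = \left(18 + 6 \sqrt{2} \sqrt{z}\right) 4 = 72 + 24 \sqrt{2} \sqrt{z}$)
$l = 72611024$ ($l = 1676 \cdot 43324 = 72611024$)
$j{\left(-200 \right)} + l = \left(72 + 24 \sqrt{2} \sqrt{-200}\right) + 72611024 = \left(72 + 24 \sqrt{2} \cdot 10 i \sqrt{2}\right) + 72611024 = \left(72 + 480 i\right) + 72611024 = 72611096 + 480 i$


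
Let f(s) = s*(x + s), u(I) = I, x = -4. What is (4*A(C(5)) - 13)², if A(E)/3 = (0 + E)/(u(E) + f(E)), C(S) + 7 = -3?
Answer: 32761/169 ≈ 193.85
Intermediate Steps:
C(S) = -10 (C(S) = -7 - 3 = -10)
f(s) = s*(-4 + s)
A(E) = 3*E/(E + E*(-4 + E)) (A(E) = 3*((0 + E)/(E + E*(-4 + E))) = 3*(E/(E + E*(-4 + E))) = 3*E/(E + E*(-4 + E)))
(4*A(C(5)) - 13)² = (4*(3/(-3 - 10)) - 13)² = (4*(3/(-13)) - 13)² = (4*(3*(-1/13)) - 13)² = (4*(-3/13) - 13)² = (-12/13 - 13)² = (-181/13)² = 32761/169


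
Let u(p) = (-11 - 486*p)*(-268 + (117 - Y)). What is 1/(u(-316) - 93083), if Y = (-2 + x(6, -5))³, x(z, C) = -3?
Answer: -1/4085773 ≈ -2.4475e-7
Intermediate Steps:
Y = -125 (Y = (-2 - 3)³ = (-5)³ = -125)
u(p) = 286 + 12636*p (u(p) = (-11 - 486*p)*(-268 + (117 - 1*(-125))) = (-11 - 486*p)*(-268 + (117 + 125)) = (-11 - 486*p)*(-268 + 242) = (-11 - 486*p)*(-26) = 286 + 12636*p)
1/(u(-316) - 93083) = 1/((286 + 12636*(-316)) - 93083) = 1/((286 - 3992976) - 93083) = 1/(-3992690 - 93083) = 1/(-4085773) = -1/4085773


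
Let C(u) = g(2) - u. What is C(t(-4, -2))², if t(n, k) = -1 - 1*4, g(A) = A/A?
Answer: 36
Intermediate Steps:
g(A) = 1
t(n, k) = -5 (t(n, k) = -1 - 4 = -5)
C(u) = 1 - u
C(t(-4, -2))² = (1 - 1*(-5))² = (1 + 5)² = 6² = 36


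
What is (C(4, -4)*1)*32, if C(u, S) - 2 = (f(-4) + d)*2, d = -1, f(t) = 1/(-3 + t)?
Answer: -64/7 ≈ -9.1429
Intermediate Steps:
C(u, S) = -2/7 (C(u, S) = 2 + (1/(-3 - 4) - 1)*2 = 2 + (1/(-7) - 1)*2 = 2 + (-1/7 - 1)*2 = 2 - 8/7*2 = 2 - 16/7 = -2/7)
(C(4, -4)*1)*32 = -2/7*1*32 = -2/7*32 = -64/7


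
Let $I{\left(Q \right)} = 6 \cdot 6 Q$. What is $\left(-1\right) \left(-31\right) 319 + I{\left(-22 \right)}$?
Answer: $9097$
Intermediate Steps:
$I{\left(Q \right)} = 36 Q$
$\left(-1\right) \left(-31\right) 319 + I{\left(-22 \right)} = \left(-1\right) \left(-31\right) 319 + 36 \left(-22\right) = 31 \cdot 319 - 792 = 9889 - 792 = 9097$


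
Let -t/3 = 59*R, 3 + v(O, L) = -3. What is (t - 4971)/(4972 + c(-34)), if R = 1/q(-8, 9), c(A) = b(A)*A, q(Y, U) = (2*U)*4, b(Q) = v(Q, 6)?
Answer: -119363/124224 ≈ -0.96087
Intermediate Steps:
v(O, L) = -6 (v(O, L) = -3 - 3 = -6)
b(Q) = -6
q(Y, U) = 8*U
c(A) = -6*A
R = 1/72 (R = 1/(8*9) = 1/72 ≈ 0.013889)
t = -59/24 (t = -177/72 = -3*59/72 = -59/24 ≈ -2.4583)
(t - 4971)/(4972 + c(-34)) = (-59/24 - 4971)/(4972 - 6*(-34)) = -119363/(24*(4972 + 204)) = -119363/24/5176 = -119363/24*1/5176 = -119363/124224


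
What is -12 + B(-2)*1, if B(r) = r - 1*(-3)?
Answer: -11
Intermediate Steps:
B(r) = 3 + r (B(r) = r + 3 = 3 + r)
-12 + B(-2)*1 = -12 + (3 - 2)*1 = -12 + 1*1 = -12 + 1 = -11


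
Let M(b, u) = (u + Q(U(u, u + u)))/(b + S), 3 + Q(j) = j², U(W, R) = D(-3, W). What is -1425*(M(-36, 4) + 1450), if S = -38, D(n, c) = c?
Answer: -152878275/74 ≈ -2.0659e+6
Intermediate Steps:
U(W, R) = W
Q(j) = -3 + j²
M(b, u) = (-3 + u + u²)/(-38 + b) (M(b, u) = (u + (-3 + u²))/(b - 38) = (-3 + u + u²)/(-38 + b))
-1425*(M(-36, 4) + 1450) = -1425*((-3 + 4 + 4²)/(-38 - 36) + 1450) = -1425*((-3 + 4 + 16)/(-74) + 1450) = -1425*(-1/74*17 + 1450) = -1425*(-17/74 + 1450) = -1425*107283/74 = -152878275/74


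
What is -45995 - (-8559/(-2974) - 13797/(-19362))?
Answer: -31532355794/685507 ≈ -45999.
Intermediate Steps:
-45995 - (-8559/(-2974) - 13797/(-19362)) = -45995 - (-8559*(-1/2974) - 13797*(-1/19362)) = -45995 - (8559/2974 + 657/922) = -45995 - 1*2461329/685507 = -45995 - 2461329/685507 = -31532355794/685507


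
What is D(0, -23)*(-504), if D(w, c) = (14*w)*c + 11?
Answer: -5544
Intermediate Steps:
D(w, c) = 11 + 14*c*w (D(w, c) = 14*c*w + 11 = 11 + 14*c*w)
D(0, -23)*(-504) = (11 + 14*(-23)*0)*(-504) = (11 + 0)*(-504) = 11*(-504) = -5544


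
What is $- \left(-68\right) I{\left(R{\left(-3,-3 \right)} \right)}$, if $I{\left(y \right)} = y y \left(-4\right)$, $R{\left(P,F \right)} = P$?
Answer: $-2448$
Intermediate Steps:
$I{\left(y \right)} = - 4 y^{2}$ ($I{\left(y \right)} = y^{2} \left(-4\right) = - 4 y^{2}$)
$- \left(-68\right) I{\left(R{\left(-3,-3 \right)} \right)} = - \left(-68\right) \left(- 4 \left(-3\right)^{2}\right) = - \left(-68\right) \left(\left(-4\right) 9\right) = - \left(-68\right) \left(-36\right) = \left(-1\right) 2448 = -2448$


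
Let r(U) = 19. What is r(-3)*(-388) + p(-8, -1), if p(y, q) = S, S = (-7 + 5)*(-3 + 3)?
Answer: -7372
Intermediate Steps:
S = 0 (S = -2*0 = 0)
p(y, q) = 0
r(-3)*(-388) + p(-8, -1) = 19*(-388) + 0 = -7372 + 0 = -7372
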